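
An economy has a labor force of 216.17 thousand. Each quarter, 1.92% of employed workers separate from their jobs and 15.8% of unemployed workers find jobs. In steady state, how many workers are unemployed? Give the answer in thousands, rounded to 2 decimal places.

Steady-state unemployment rate u* = s/(s+f) = 1.92/(1.92+15.8) = 0.108352.
Unemployed = u* × labor force = 0.108352 × 216.17 ≈ 23.42 thousand.

About 23.42 thousand are unemployed in steady state.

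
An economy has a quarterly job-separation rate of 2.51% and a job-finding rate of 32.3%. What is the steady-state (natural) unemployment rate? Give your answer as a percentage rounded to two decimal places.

At steady state the flows balance: s·E = f·U, so U/(E+U) = s/(s+f).
u* = 2.51 / (2.51 + 32.3) = 2.51 / 34.81 = 7.21%.

Steady-state unemployment rate ≈ 7.21%.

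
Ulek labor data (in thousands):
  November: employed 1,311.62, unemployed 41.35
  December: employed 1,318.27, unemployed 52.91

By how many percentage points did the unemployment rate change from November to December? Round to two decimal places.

The unemployment rate changed by +0.80 percentage points.

November: labor force = 1,311.62 + 41.35 = 1,352.97; u = 41.35/1,352.97 = 3.06%.
December: labor force = 1,318.27 + 52.91 = 1,371.18; u = 52.91/1,371.18 = 3.86%.
Change = 3.86% − 3.06% = +0.80 pp.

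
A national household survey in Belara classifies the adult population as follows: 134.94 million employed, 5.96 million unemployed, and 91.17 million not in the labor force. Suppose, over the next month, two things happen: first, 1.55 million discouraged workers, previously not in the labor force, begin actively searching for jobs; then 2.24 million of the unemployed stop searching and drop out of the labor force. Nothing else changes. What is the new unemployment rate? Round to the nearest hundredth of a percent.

New unemployment rate ≈ 3.76%.

Initially, labor force = 134.94 + 5.96 = 140.90 million, so u = 5.96/140.90 = 4.23%.
After the first change, unemployed and labor force both rise by 1.55 → E = 134.94, U = 7.51, labor force = 142.45 million.
After the second change, unemployed and labor force both fall by 2.24 → E = 134.94, U = 5.27, labor force = 140.21 million.
New unemployment rate = 5.27 / 140.21 = 3.76%.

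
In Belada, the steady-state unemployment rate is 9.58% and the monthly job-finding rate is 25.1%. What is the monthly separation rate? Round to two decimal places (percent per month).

Separation rate ≈ 2.66% per month.

From u* = s/(s+f): s = u·f/(1−u).
s = 0.0958 × 25.1 / (1 − 0.0958) = 2.4046 / 0.9042 ≈ 2.66% per month.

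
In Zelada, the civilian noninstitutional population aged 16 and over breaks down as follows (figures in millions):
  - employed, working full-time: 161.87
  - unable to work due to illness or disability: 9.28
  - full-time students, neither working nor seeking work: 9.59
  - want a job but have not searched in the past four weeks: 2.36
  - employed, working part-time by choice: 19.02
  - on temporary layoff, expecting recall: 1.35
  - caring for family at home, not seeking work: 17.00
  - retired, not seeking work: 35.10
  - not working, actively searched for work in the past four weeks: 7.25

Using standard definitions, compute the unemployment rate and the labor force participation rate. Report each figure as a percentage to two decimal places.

Unemployment rate ≈ 4.54%; labor force participation rate ≈ 72.10%.

Employed = 161.87 + 19.02 = 180.89 million.
Unemployed = 1.35 + 7.25 = 8.60 million (jobless and actively searching, or on temporary layoff).
Labor force = 180.89 + 8.60 = 189.49 million.
Not in labor force = 9.28 + 9.59 + 2.36 + 17.00 + 35.10 = 73.33 million (those not working and not actively searching are outside the labor force — including those who want a job but have given up searching).
Civilian working-age population = 189.49 + 73.33 = 262.82 million.
Unemployment rate = 8.60 / 189.49 = 4.54%.
Labor force participation rate = 189.49 / 262.82 = 72.10%.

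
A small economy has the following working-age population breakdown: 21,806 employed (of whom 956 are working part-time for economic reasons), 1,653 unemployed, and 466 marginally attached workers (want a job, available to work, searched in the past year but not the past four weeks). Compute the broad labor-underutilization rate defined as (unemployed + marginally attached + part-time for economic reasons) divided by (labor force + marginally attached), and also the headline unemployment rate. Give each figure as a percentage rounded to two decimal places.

Broad underutilization rate ≈ 12.85%; headline unemployment rate ≈ 7.05%.

Labor force = 21,806 + 1,653 = 23,459.
Numerator = 1,653 + 466 + 956 = 3,075.
Denominator = 23,459 + 466 = 23,925.
Broad rate = 3,075 / 23,925 = 12.85%.
Headline unemployment rate = 1,653 / 23,459 = 7.05%.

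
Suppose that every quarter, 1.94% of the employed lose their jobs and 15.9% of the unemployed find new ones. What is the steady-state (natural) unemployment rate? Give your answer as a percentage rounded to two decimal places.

At steady state the flows balance: s·E = f·U, so U/(E+U) = s/(s+f).
u* = 1.94 / (1.94 + 15.9) = 1.94 / 17.84 = 10.87%.

Steady-state unemployment rate ≈ 10.87%.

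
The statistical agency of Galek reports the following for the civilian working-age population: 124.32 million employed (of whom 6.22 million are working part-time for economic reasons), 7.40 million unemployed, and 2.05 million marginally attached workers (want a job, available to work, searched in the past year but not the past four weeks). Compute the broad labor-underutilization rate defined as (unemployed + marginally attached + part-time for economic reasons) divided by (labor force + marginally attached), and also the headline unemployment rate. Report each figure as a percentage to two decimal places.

Broad underutilization rate ≈ 11.71%; headline unemployment rate ≈ 5.62%.

Labor force = 124.32 + 7.40 = 131.72 million.
Numerator = 7.40 + 2.05 + 6.22 = 15.67 million.
Denominator = 131.72 + 2.05 = 133.77 million.
Broad rate = 15.67 / 133.77 = 11.71%.
Headline unemployment rate = 7.40 / 131.72 = 5.62%.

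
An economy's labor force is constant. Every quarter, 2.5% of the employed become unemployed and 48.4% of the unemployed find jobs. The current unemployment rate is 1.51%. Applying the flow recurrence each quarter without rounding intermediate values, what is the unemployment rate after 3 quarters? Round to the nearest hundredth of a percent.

Unemployment rate after three quarters ≈ 4.51%.

With a fixed labor force, u_{t+1} = u_t + s·(1−u_t) − f·u_t = u_t·(1−s−f) + s.
Here 1−s−f = 0.491 and s = 0.025.
u_1 = 0.015100 × 0.491 + 0.025 = 0.032414.
u_2 = 0.032414 × 0.491 + 0.025 = 0.040915.
u_3 = 0.040915 × 0.491 + 0.025 = 0.045089.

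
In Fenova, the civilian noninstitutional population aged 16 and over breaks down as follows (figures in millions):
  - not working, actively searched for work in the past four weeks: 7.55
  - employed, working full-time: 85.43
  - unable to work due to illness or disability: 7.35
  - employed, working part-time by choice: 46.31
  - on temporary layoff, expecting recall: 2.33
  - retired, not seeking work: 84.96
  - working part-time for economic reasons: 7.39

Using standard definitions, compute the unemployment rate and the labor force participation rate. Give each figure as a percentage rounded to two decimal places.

Employed = 85.43 + 46.31 + 7.39 = 139.13 million (anyone who worked, including part-time for economic reasons, counts as employed).
Unemployed = 7.55 + 2.33 = 9.88 million (jobless and actively searching, or on temporary layoff).
Labor force = 139.13 + 9.88 = 149.01 million.
Not in labor force = 7.35 + 84.96 = 92.31 million (those not working and not actively searching are outside the labor force).
Civilian working-age population = 149.01 + 92.31 = 241.32 million.
Unemployment rate = 9.88 / 149.01 = 6.63%.
Labor force participation rate = 149.01 / 241.32 = 61.75%.

Unemployment rate ≈ 6.63%; labor force participation rate ≈ 61.75%.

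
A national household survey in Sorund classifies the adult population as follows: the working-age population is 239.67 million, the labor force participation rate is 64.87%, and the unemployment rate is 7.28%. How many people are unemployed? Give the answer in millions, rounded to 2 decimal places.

Labor force = 0.6487 × 239.67 = 155.47 million.
Unemployed = 0.0728 × 155.47 ≈ 11.32 million.

About 11.32 million are unemployed.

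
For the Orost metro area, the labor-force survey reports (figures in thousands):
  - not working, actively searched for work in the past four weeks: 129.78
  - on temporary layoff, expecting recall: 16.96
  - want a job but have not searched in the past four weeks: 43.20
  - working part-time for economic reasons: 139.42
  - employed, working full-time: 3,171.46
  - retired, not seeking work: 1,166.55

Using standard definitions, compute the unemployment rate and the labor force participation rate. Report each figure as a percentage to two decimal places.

Unemployment rate ≈ 4.24%; labor force participation rate ≈ 74.08%.

Employed = 139.42 + 3,171.46 = 3,310.88 thousand (anyone who worked, including part-time for economic reasons, counts as employed).
Unemployed = 129.78 + 16.96 = 146.74 thousand (jobless and actively searching, or on temporary layoff).
Labor force = 3,310.88 + 146.74 = 3,457.62 thousand.
Not in labor force = 43.20 + 1,166.55 = 1,209.75 thousand (those not working and not actively searching are outside the labor force — including those who want a job but have given up searching).
Civilian working-age population = 3,457.62 + 1,209.75 = 4,667.37 thousand.
Unemployment rate = 146.74 / 3,457.62 = 4.24%.
Labor force participation rate = 3,457.62 / 4,667.37 = 74.08%.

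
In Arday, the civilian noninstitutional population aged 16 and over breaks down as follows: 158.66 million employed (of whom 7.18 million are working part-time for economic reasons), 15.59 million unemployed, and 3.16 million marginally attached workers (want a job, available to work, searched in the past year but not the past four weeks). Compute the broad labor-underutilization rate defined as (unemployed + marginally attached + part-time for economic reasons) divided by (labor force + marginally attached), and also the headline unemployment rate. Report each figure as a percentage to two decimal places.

Labor force = 158.66 + 15.59 = 174.25 million.
Numerator = 15.59 + 3.16 + 7.18 = 25.93 million.
Denominator = 174.25 + 3.16 = 177.41 million.
Broad rate = 25.93 / 177.41 = 14.62%.
Headline unemployment rate = 15.59 / 174.25 = 8.95%.

Broad underutilization rate ≈ 14.62%; headline unemployment rate ≈ 8.95%.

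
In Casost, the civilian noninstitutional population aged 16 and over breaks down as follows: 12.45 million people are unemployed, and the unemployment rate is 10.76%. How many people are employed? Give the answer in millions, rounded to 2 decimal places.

About 103.26 million are employed.

Labor force = U / u = 12.45 / 0.1076 ≈ 115.71 million.
Employed = labor force − unemployed = 115.71 − 12.45 = 103.26 million.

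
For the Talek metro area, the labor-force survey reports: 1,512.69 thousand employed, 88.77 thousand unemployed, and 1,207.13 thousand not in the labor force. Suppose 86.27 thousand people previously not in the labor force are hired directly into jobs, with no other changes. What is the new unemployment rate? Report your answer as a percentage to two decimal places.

New unemployment rate ≈ 5.26%.

Initially, labor force = 1,512.69 + 88.77 = 1,601.46 thousand, so u = 88.77/1,601.46 = 5.54%.
After the change, employed and labor force both rise by 86.27; unemployed unchanged → E = 1,598.96, U = 88.77, labor force = 1,687.73 thousand.
New unemployment rate = 88.77 / 1,687.73 = 5.26%.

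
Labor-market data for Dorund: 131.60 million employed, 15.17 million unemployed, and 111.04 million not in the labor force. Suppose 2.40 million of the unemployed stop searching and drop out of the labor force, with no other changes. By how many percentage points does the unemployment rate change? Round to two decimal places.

Initially, labor force = 131.60 + 15.17 = 146.77 million, so u = 15.17/146.77 = 10.34%.
After the change, unemployed and labor force both fall by 2.40 → E = 131.60, U = 12.77, labor force = 144.37 million.
New unemployment rate = 12.77 / 144.37 = 8.85%.
Change = 8.85% − 10.34% = −1.49 percentage points.

The unemployment rate changes by −1.49 percentage points.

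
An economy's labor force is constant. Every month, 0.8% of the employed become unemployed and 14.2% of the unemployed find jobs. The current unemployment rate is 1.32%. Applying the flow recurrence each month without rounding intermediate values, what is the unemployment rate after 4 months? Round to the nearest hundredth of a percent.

Unemployment rate after four months ≈ 3.24%.

With a fixed labor force, u_{t+1} = u_t + s·(1−u_t) − f·u_t = u_t·(1−s−f) + s.
Here 1−s−f = 0.850 and s = 0.008.
u_1 = 0.013200 × 0.850 + 0.008 = 0.019220.
u_2 = 0.019220 × 0.850 + 0.008 = 0.024337.
u_3 = 0.024337 × 0.850 + 0.008 = 0.028686.
u_4 = 0.028686 × 0.850 + 0.008 = 0.032383.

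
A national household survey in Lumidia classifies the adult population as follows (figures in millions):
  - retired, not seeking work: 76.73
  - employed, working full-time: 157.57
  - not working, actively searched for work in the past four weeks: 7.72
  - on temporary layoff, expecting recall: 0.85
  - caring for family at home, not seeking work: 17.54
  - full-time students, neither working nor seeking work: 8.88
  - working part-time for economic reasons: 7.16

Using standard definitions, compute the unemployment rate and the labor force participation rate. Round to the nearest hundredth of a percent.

Unemployment rate ≈ 4.95%; labor force participation rate ≈ 62.69%.

Employed = 157.57 + 7.16 = 164.73 million (anyone who worked, including part-time for economic reasons, counts as employed).
Unemployed = 7.72 + 0.85 = 8.57 million (jobless and actively searching, or on temporary layoff).
Labor force = 164.73 + 8.57 = 173.30 million.
Not in labor force = 76.73 + 17.54 + 8.88 = 103.15 million (those not working and not actively searching are outside the labor force).
Civilian working-age population = 173.30 + 103.15 = 276.45 million.
Unemployment rate = 8.57 / 173.30 = 4.95%.
Labor force participation rate = 173.30 / 276.45 = 62.69%.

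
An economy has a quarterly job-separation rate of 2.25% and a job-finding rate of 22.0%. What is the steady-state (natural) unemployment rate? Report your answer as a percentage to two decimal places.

At steady state the flows balance: s·E = f·U, so U/(E+U) = s/(s+f).
u* = 2.25 / (2.25 + 22.0) = 2.25 / 24.25 = 9.28%.

Steady-state unemployment rate ≈ 9.28%.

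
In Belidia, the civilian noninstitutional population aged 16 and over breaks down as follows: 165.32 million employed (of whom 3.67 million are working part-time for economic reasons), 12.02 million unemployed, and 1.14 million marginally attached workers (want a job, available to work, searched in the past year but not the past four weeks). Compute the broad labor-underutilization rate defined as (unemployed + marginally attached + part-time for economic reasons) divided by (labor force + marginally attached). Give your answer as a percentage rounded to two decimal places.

Broad underutilization rate ≈ 9.43%.

Labor force = 165.32 + 12.02 = 177.34 million.
Numerator = 12.02 + 1.14 + 3.67 = 16.83 million.
Denominator = 177.34 + 1.14 = 178.48 million.
Broad rate = 16.83 / 178.48 = 9.43%.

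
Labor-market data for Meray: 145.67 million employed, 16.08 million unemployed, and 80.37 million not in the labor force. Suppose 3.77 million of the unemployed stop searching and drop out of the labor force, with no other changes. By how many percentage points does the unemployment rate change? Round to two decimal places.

Initially, labor force = 145.67 + 16.08 = 161.75 million, so u = 16.08/161.75 = 9.94%.
After the change, unemployed and labor force both fall by 3.77 → E = 145.67, U = 12.31, labor force = 157.98 million.
New unemployment rate = 12.31 / 157.98 = 7.79%.
Change = 7.79% − 9.94% = −2.15 percentage points.

The unemployment rate changes by −2.15 percentage points.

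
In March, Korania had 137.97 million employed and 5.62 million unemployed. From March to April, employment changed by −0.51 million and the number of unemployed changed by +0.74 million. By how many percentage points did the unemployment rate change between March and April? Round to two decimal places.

The unemployment rate changed by +0.51 percentage points.

March: labor force = 137.97 + 5.62 = 143.59; u = 5.62/143.59 = 3.91%.
April: labor force = 137.46 + 6.36 = 143.82; u = 6.36/143.82 = 4.42%.
Change = 4.42% − 3.91% = +0.51 pp.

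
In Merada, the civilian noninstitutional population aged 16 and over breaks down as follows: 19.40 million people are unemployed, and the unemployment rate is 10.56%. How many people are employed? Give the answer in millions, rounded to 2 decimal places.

About 164.31 million are employed.

Labor force = U / u = 19.40 / 0.1056 ≈ 183.71 million.
Employed = labor force − unemployed = 183.71 − 19.40 = 164.31 million.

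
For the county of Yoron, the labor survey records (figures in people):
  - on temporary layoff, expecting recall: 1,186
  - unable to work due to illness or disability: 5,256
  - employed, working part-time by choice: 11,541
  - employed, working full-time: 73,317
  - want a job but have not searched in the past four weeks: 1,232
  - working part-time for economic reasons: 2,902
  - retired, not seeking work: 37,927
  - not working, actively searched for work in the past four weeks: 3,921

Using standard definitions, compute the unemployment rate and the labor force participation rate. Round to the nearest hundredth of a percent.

Employed = 11,541 + 73,317 + 2,902 = 87,760 (anyone who worked, including part-time for economic reasons, counts as employed).
Unemployed = 1,186 + 3,921 = 5,107 (jobless and actively searching, or on temporary layoff).
Labor force = 87,760 + 5,107 = 92,867.
Not in labor force = 5,256 + 1,232 + 37,927 = 44,415 (those not working and not actively searching are outside the labor force — including those who want a job but have given up searching).
Civilian working-age population = 92,867 + 44,415 = 137,282.
Unemployment rate = 5,107 / 92,867 = 5.50%.
Labor force participation rate = 92,867 / 137,282 = 67.65%.

Unemployment rate ≈ 5.50%; labor force participation rate ≈ 67.65%.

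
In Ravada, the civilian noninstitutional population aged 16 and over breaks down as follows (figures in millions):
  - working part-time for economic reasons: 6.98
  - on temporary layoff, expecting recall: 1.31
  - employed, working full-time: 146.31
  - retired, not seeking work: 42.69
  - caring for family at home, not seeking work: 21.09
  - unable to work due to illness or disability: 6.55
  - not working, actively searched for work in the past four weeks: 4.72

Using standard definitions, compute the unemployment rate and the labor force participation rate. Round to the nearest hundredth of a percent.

Employed = 6.98 + 146.31 = 153.29 million (anyone who worked, including part-time for economic reasons, counts as employed).
Unemployed = 1.31 + 4.72 = 6.03 million (jobless and actively searching, or on temporary layoff).
Labor force = 153.29 + 6.03 = 159.32 million.
Not in labor force = 42.69 + 21.09 + 6.55 = 70.33 million (those not working and not actively searching are outside the labor force).
Civilian working-age population = 159.32 + 70.33 = 229.65 million.
Unemployment rate = 6.03 / 159.32 = 3.78%.
Labor force participation rate = 159.32 / 229.65 = 69.38%.

Unemployment rate ≈ 3.78%; labor force participation rate ≈ 69.38%.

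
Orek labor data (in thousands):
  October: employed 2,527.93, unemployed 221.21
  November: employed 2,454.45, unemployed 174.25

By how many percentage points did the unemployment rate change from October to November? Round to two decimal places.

October: labor force = 2,527.93 + 221.21 = 2,749.14; u = 221.21/2,749.14 = 8.05%.
November: labor force = 2,454.45 + 174.25 = 2,628.70; u = 174.25/2,628.70 = 6.63%.
Change = 6.63% − 8.05% = −1.42 pp.

The unemployment rate changed by −1.42 percentage points.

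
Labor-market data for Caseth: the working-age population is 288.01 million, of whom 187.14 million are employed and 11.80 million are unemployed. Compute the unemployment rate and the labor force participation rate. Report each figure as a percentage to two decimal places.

Unemployment rate ≈ 5.93%; labor force participation rate ≈ 69.07%.

Labor force = employed + unemployed = 187.14 + 11.80 = 198.94 million.
Unemployment rate = 11.80 / 198.94 = 5.93%.
Labor force participation rate = 198.94 / 288.01 = 69.07%.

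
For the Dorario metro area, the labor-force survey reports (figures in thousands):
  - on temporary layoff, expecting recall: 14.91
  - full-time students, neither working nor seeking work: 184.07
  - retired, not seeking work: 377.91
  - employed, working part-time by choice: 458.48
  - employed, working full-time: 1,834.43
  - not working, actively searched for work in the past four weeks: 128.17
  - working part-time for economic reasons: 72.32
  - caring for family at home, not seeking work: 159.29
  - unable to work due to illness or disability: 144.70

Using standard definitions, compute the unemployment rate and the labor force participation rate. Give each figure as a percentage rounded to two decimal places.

Unemployment rate ≈ 5.70%; labor force participation rate ≈ 74.34%.

Employed = 458.48 + 1,834.43 + 72.32 = 2,365.23 thousand (anyone who worked, including part-time for economic reasons, counts as employed).
Unemployed = 14.91 + 128.17 = 143.08 thousand (jobless and actively searching, or on temporary layoff).
Labor force = 2,365.23 + 143.08 = 2,508.31 thousand.
Not in labor force = 184.07 + 377.91 + 159.29 + 144.70 = 865.97 thousand (those not working and not actively searching are outside the labor force).
Civilian working-age population = 2,508.31 + 865.97 = 3,374.28 thousand.
Unemployment rate = 143.08 / 2,508.31 = 5.70%.
Labor force participation rate = 2,508.31 / 3,374.28 = 74.34%.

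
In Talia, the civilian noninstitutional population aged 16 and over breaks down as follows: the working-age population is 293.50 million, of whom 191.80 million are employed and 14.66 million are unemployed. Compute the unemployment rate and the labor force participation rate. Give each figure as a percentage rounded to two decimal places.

Unemployment rate ≈ 7.10%; labor force participation rate ≈ 70.34%.

Labor force = employed + unemployed = 191.80 + 14.66 = 206.46 million.
Unemployment rate = 14.66 / 206.46 = 7.10%.
Labor force participation rate = 206.46 / 293.50 = 70.34%.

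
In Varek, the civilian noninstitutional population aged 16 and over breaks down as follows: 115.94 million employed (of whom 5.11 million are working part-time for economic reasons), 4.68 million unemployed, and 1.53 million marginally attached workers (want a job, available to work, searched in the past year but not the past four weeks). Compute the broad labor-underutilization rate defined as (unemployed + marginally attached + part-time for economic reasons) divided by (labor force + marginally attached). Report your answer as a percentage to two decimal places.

Labor force = 115.94 + 4.68 = 120.62 million.
Numerator = 4.68 + 1.53 + 5.11 = 11.32 million.
Denominator = 120.62 + 1.53 = 122.15 million.
Broad rate = 11.32 / 122.15 = 9.27%.

Broad underutilization rate ≈ 9.27%.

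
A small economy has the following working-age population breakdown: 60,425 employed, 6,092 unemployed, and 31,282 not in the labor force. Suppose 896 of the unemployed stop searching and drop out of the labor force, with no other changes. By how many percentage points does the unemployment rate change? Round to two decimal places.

The unemployment rate changes by −1.24 percentage points.

Initially, labor force = 60,425 + 6,092 = 66,517, so u = 6,092/66,517 = 9.16%.
After the change, unemployed and labor force both fall by 896 → E = 60,425, U = 5,196, labor force = 65,621.
New unemployment rate = 5,196 / 65,621 = 7.92%.
Change = 7.92% − 9.16% = −1.24 percentage points.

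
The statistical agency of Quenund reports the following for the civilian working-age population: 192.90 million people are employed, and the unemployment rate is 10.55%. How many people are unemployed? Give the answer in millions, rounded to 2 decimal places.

Let U be the number unemployed. The labor force is E + U, and U/(E+U) = 0.1055.
So U = 0.1055 × 192.90 / (1 − 0.1055) = 20.3510 / 0.8945 ≈ 22.75 million.

About 22.75 million are unemployed.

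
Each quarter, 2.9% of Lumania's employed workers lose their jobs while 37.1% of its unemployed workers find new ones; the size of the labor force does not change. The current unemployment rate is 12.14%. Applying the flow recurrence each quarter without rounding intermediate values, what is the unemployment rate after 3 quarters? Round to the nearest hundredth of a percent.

With a fixed labor force, u_{t+1} = u_t + s·(1−u_t) − f·u_t = u_t·(1−s−f) + s.
Here 1−s−f = 0.600 and s = 0.029.
u_1 = 0.121400 × 0.600 + 0.029 = 0.101840.
u_2 = 0.101840 × 0.600 + 0.029 = 0.090104.
u_3 = 0.090104 × 0.600 + 0.029 = 0.083062.

Unemployment rate after three quarters ≈ 8.31%.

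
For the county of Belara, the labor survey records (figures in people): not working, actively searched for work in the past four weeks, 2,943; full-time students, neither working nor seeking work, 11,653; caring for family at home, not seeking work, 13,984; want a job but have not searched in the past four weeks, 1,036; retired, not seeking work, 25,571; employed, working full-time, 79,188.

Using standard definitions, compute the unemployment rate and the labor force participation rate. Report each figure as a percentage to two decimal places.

Unemployment rate ≈ 3.58%; labor force participation rate ≈ 61.12%.

Employed = 79,188.
Unemployed = 2,943.
Labor force = 79,188 + 2,943 = 82,131.
Not in labor force = 11,653 + 13,984 + 1,036 + 25,571 = 52,244 (those not working and not actively searching are outside the labor force — including those who want a job but have given up searching).
Civilian working-age population = 82,131 + 52,244 = 134,375.
Unemployment rate = 2,943 / 82,131 = 3.58%.
Labor force participation rate = 82,131 / 134,375 = 61.12%.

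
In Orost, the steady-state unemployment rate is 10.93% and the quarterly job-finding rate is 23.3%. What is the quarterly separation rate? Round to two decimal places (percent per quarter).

From u* = s/(s+f): s = u·f/(1−u).
s = 0.1093 × 23.3 / (1 − 0.1093) = 2.5467 / 0.8907 ≈ 2.86% per quarter.

Separation rate ≈ 2.86% per quarter.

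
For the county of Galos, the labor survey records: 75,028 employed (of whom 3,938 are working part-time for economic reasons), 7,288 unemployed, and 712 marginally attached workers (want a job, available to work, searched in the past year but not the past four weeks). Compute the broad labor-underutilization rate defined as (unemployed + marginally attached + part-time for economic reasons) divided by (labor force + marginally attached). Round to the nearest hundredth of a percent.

Labor force = 75,028 + 7,288 = 82,316.
Numerator = 7,288 + 712 + 3,938 = 11,938.
Denominator = 82,316 + 712 = 83,028.
Broad rate = 11,938 / 83,028 = 14.38%.

Broad underutilization rate ≈ 14.38%.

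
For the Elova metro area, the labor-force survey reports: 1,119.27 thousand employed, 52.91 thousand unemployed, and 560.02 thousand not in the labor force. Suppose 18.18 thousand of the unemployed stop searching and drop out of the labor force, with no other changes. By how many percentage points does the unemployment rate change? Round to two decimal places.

The unemployment rate changes by −1.50 percentage points.

Initially, labor force = 1,119.27 + 52.91 = 1,172.18 thousand, so u = 52.91/1,172.18 = 4.51%.
After the change, unemployed and labor force both fall by 18.18 → E = 1,119.27, U = 34.73, labor force = 1,154.00 thousand.
New unemployment rate = 34.73 / 1,154.00 = 3.01%.
Change = 3.01% − 4.51% = −1.50 percentage points.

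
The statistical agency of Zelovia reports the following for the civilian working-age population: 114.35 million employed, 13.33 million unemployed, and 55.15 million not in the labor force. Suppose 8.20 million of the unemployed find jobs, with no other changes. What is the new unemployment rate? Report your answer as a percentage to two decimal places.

New unemployment rate ≈ 4.02%.

Initially, labor force = 114.35 + 13.33 = 127.68 million, so u = 13.33/127.68 = 10.44%.
After the change, unemployed falls and employed rises by 8.20; labor force unchanged → E = 122.55, U = 5.13, labor force = 127.68 million.
New unemployment rate = 5.13 / 127.68 = 4.02%.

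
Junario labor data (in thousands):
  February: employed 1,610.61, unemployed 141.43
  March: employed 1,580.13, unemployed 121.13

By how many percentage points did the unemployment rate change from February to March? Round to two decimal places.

February: labor force = 1,610.61 + 141.43 = 1,752.04; u = 141.43/1,752.04 = 8.07%.
March: labor force = 1,580.13 + 121.13 = 1,701.26; u = 121.13/1,701.26 = 7.12%.
Change = 7.12% − 8.07% = −0.95 pp.

The unemployment rate changed by −0.95 percentage points.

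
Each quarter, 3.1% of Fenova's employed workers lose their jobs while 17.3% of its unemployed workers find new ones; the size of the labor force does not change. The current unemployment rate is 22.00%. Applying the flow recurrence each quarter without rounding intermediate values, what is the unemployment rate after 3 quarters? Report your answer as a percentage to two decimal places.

With a fixed labor force, u_{t+1} = u_t + s·(1−u_t) − f·u_t = u_t·(1−s−f) + s.
Here 1−s−f = 0.796 and s = 0.031.
u_1 = 0.220000 × 0.796 + 0.031 = 0.206120.
u_2 = 0.206120 × 0.796 + 0.031 = 0.195072.
u_3 = 0.195072 × 0.796 + 0.031 = 0.186277.

Unemployment rate after three quarters ≈ 18.63%.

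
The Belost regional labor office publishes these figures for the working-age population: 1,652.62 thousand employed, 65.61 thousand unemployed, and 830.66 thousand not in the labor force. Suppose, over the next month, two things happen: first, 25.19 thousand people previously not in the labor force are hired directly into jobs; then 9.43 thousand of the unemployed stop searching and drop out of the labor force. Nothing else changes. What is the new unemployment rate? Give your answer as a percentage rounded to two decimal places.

New unemployment rate ≈ 3.24%.

Initially, labor force = 1,652.62 + 65.61 = 1,718.23 thousand, so u = 65.61/1,718.23 = 3.82%.
After the first change, employed and labor force both rise by 25.19; unemployed unchanged → E = 1,677.81, U = 65.61, labor force = 1,743.42 thousand.
After the second change, unemployed and labor force both fall by 9.43 → E = 1,677.81, U = 56.18, labor force = 1,733.99 thousand.
New unemployment rate = 56.18 / 1,733.99 = 3.24%.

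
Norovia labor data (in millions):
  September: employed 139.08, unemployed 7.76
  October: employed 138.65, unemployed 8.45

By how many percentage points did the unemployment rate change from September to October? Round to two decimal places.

The unemployment rate changed by +0.46 percentage points.

September: labor force = 139.08 + 7.76 = 146.84; u = 7.76/146.84 = 5.28%.
October: labor force = 138.65 + 8.45 = 147.10; u = 8.45/147.10 = 5.74%.
Change = 5.74% − 5.28% = +0.46 pp.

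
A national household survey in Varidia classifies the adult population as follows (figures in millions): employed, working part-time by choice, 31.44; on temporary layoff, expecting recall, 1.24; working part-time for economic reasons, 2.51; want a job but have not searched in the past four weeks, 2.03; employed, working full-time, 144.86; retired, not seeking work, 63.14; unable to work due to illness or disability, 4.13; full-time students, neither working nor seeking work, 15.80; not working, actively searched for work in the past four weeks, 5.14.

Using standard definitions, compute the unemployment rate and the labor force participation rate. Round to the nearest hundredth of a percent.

Unemployment rate ≈ 3.45%; labor force participation rate ≈ 68.52%.

Employed = 31.44 + 2.51 + 144.86 = 178.81 million (anyone who worked, including part-time for economic reasons, counts as employed).
Unemployed = 1.24 + 5.14 = 6.38 million (jobless and actively searching, or on temporary layoff).
Labor force = 178.81 + 6.38 = 185.19 million.
Not in labor force = 2.03 + 63.14 + 4.13 + 15.80 = 85.10 million (those not working and not actively searching are outside the labor force — including those who want a job but have given up searching).
Civilian working-age population = 185.19 + 85.10 = 270.29 million.
Unemployment rate = 6.38 / 185.19 = 3.45%.
Labor force participation rate = 185.19 / 270.29 = 68.52%.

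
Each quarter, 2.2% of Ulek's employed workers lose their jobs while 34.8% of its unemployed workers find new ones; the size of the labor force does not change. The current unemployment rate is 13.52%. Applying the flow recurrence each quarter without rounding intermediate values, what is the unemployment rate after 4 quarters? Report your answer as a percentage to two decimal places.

Unemployment rate after four quarters ≈ 7.14%.

With a fixed labor force, u_{t+1} = u_t + s·(1−u_t) − f·u_t = u_t·(1−s−f) + s.
Here 1−s−f = 0.630 and s = 0.022.
u_1 = 0.135200 × 0.630 + 0.022 = 0.107176.
u_2 = 0.107176 × 0.630 + 0.022 = 0.089521.
u_3 = 0.089521 × 0.630 + 0.022 = 0.078398.
u_4 = 0.078398 × 0.630 + 0.022 = 0.071391.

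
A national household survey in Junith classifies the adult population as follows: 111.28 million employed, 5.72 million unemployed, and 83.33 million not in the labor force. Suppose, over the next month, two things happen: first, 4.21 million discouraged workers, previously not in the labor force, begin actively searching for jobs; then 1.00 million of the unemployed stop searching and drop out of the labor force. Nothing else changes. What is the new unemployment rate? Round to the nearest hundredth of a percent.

Initially, labor force = 111.28 + 5.72 = 117.00 million, so u = 5.72/117.00 = 4.89%.
After the first change, unemployed and labor force both rise by 4.21 → E = 111.28, U = 9.93, labor force = 121.21 million.
After the second change, unemployed and labor force both fall by 1.00 → E = 111.28, U = 8.93, labor force = 120.21 million.
New unemployment rate = 8.93 / 120.21 = 7.43%.

New unemployment rate ≈ 7.43%.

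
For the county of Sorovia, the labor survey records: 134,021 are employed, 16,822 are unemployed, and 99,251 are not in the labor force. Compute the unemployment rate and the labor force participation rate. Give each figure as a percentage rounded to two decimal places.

Unemployment rate ≈ 11.15%; labor force participation rate ≈ 60.31%.

Labor force = employed + unemployed = 134,021 + 16,822 = 150,843.
Working-age population = 150,843 + 99,251 = 250,094.
Unemployment rate = 16,822 / 150,843 = 11.15%.
Labor force participation rate = 150,843 / 250,094 = 60.31%.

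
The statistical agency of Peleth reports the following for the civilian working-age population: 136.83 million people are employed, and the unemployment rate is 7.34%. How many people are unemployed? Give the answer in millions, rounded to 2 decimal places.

Let U be the number unemployed. The labor force is E + U, and U/(E+U) = 0.0734.
So U = 0.0734 × 136.83 / (1 − 0.0734) = 10.0433 / 0.9266 ≈ 10.84 million.

About 10.84 million are unemployed.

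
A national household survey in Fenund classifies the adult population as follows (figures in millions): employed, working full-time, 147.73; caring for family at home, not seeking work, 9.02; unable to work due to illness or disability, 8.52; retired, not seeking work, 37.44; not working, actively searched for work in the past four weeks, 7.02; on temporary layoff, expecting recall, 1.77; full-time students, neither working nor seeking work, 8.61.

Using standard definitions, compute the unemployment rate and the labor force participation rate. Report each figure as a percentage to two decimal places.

Employed = 147.73 million.
Unemployed = 7.02 + 1.77 = 8.79 million (jobless and actively searching, or on temporary layoff).
Labor force = 147.73 + 8.79 = 156.52 million.
Not in labor force = 9.02 + 8.52 + 37.44 + 8.61 = 63.59 million (those not working and not actively searching are outside the labor force).
Civilian working-age population = 156.52 + 63.59 = 220.11 million.
Unemployment rate = 8.79 / 156.52 = 5.62%.
Labor force participation rate = 156.52 / 220.11 = 71.11%.

Unemployment rate ≈ 5.62%; labor force participation rate ≈ 71.11%.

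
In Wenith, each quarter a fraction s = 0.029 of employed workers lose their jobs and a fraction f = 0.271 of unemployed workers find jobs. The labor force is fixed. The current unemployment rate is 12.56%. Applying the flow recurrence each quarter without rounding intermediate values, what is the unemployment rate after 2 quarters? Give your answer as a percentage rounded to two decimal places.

With a fixed labor force, u_{t+1} = u_t + s·(1−u_t) − f·u_t = u_t·(1−s−f) + s.
Here 1−s−f = 0.700 and s = 0.029.
u_1 = 0.125600 × 0.700 + 0.029 = 0.116920.
u_2 = 0.116920 × 0.700 + 0.029 = 0.110844.

Unemployment rate after two quarters ≈ 11.08%.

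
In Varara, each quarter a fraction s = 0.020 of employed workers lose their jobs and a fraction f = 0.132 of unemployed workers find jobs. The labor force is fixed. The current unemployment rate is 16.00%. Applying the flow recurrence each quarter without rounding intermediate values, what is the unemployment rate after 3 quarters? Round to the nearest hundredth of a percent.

With a fixed labor force, u_{t+1} = u_t + s·(1−u_t) − f·u_t = u_t·(1−s−f) + s.
Here 1−s−f = 0.848 and s = 0.020.
u_1 = 0.160000 × 0.848 + 0.020 = 0.155680.
u_2 = 0.155680 × 0.848 + 0.020 = 0.152017.
u_3 = 0.152017 × 0.848 + 0.020 = 0.148910.

Unemployment rate after three quarters ≈ 14.89%.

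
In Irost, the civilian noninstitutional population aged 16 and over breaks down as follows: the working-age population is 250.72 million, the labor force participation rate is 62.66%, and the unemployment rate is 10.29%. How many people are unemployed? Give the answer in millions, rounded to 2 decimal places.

Labor force = 0.6266 × 250.72 = 157.10 million.
Unemployed = 0.1029 × 157.10 ≈ 16.17 million.

About 16.17 million are unemployed.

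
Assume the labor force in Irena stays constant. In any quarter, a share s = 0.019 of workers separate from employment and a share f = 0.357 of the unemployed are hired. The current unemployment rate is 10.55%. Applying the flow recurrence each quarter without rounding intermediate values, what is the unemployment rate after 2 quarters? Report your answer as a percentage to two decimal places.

With a fixed labor force, u_{t+1} = u_t + s·(1−u_t) − f·u_t = u_t·(1−s−f) + s.
Here 1−s−f = 0.624 and s = 0.019.
u_1 = 0.105500 × 0.624 + 0.019 = 0.084832.
u_2 = 0.084832 × 0.624 + 0.019 = 0.071935.

Unemployment rate after two quarters ≈ 7.19%.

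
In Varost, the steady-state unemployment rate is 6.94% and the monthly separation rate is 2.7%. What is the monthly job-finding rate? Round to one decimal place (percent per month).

Job-finding rate ≈ 36.2% per month.

From u* = s/(s+f): f = s·(1−u)/u.
f = 2.7 × (1 − 0.0694) / 0.0694 = 2.5126 / 0.0694 ≈ 36.2% per month.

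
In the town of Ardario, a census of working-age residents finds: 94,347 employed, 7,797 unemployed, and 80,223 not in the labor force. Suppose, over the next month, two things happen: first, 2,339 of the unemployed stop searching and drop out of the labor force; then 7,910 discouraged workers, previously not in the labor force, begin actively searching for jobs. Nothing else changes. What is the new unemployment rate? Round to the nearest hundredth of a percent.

Initially, labor force = 94,347 + 7,797 = 102,144, so u = 7,797/102,144 = 7.63%.
After the first change, unemployed and labor force both fall by 2,339 → E = 94,347, U = 5,458, labor force = 99,805.
After the second change, unemployed and labor force both rise by 7,910 → E = 94,347, U = 13,368, labor force = 107,715.
New unemployment rate = 13,368 / 107,715 = 12.41%.

New unemployment rate ≈ 12.41%.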